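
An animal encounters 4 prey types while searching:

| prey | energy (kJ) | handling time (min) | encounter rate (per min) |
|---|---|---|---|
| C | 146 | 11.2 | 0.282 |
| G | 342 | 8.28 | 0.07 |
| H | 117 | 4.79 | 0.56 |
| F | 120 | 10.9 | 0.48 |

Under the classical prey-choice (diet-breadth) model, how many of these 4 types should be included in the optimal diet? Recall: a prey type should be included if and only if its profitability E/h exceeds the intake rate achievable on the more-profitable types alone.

2

Profitabilities (E/h, kJ/min): G 41.3, H 24.4, C 13, F 11. Add prey in this order while the next type's profitability exceeds the intake rate on those already taken.
Rate on top 1: 15.16. H: 24.4 > 15.16 → include.
Rate on top 2: 20.99. C: 13 < 20.99 → exclude; stop.
Optimal diet: G, H — 2 of 4 types.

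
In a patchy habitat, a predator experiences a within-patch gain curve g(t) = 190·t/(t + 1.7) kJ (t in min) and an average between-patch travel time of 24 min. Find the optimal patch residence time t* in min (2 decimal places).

Maximise g(t)/(T+t): set derivative to zero → g'(t)(T+t) = g(t).
g'(t) = 190·1.7/(t + 1.7)². Setting 190·1.7/(t+1.7)² = 190t/[(t+1.7)(24+t)] gives 1.7(24+t) = t(t+1.7), so t² = 1.7×24 = 40.8.
t* = √40.8 = 6.387 min.

6.39 min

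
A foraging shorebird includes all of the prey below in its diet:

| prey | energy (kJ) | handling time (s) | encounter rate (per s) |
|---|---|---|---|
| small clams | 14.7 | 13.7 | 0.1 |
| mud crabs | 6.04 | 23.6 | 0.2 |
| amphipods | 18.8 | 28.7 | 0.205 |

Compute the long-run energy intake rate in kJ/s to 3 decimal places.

Energy encountered per unit search time: 0.1×14.7 + 0.2×6.04 + 0.205×18.8 = 6.532 kJ/s.
Handling time per unit search time: 0.1×13.7 + 0.2×23.6 + 0.205×28.7 = 11.97.
Rate = 6.532/(1 + 11.97) = 0.5035 kJ/s.

0.503 kJ/s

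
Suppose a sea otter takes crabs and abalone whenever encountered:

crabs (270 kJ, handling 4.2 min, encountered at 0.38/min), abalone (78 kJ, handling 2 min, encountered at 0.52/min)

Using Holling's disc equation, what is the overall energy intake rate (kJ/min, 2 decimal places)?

R = Σλ_iE_i / (1 + Σλ_ih_i)
Numerator: 0.38×270 + 0.52×78 = 143.2
Denominator: 1 + 0.38×4.2 + 0.52×2 = 3.636
R = 143.2/3.636 = 39.37 kJ/min

39.37 kJ/min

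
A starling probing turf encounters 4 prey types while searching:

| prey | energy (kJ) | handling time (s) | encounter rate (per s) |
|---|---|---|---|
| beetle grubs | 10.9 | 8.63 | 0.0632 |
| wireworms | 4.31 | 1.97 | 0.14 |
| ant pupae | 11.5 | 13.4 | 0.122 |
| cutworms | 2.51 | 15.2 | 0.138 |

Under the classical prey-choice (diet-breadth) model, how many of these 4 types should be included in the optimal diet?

Rank by E/h (kJ/s): wireworms 2.19, beetle grubs 1.26, ant pupae 0.858, cutworms 0.165. Include each in turn until the next type's E/h falls below the running intake rate.
Rate on top 1: 0.473. beetle grubs: 1.26 > 0.473 → include.
Rate on top 2: 0.7096. ant pupae: 0.858 > 0.7096 → include.
Rate on top 3: 0.7799. cutworms: 0.165 < 0.7799 → exclude; stop.
Optimal diet: wireworms, beetle grubs, ant pupae — 3 of 4 types.

3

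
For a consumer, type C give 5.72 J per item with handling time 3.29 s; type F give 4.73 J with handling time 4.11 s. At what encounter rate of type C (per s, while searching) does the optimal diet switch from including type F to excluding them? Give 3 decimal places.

0.595 per s

At the threshold, the rate on type C alone equals the profitability of type F: λ·5.72/(1 + λ·3.29) = 4.73/4.11 = 1.151.
Rearranging, λ(5.72 − 1.151×3.29) = 1.151, so λ = 1.151/1.934 = 0.5952 per s.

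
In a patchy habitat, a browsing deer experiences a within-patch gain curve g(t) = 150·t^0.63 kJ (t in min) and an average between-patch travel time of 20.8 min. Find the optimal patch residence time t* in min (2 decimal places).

35.42 min

By the marginal value theorem, leave when the instantaneous gain rate g'(t) equals the habitat-wide average g(t)/(T + t).
g'(t) = 0.63·150·t^-0.37. Setting 0.63·150·t^-0.37 = 150·t^0.63/(20.8+t) gives 0.63(20.8+t) = t, so 0.37·t = 0.63×20.8.
t* = 0.63×20.8/0.37 = 35.42 min.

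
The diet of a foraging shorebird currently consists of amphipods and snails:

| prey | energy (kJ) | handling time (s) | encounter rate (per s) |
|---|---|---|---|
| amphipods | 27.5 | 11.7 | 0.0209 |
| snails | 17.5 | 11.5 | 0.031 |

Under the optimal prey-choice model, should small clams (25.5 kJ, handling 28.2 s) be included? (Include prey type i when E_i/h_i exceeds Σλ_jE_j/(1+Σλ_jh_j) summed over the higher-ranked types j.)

On amphipods and snails alone, R = ΣλE/(1+Σλh) = 1.117/1.601 = 0.6978 kJ/s.
Profitability of small clams: 25.5/28.2 = 0.9043 kJ/s.
0.9043 > 0.6978, so adding small clams raises the average — include it.

Yes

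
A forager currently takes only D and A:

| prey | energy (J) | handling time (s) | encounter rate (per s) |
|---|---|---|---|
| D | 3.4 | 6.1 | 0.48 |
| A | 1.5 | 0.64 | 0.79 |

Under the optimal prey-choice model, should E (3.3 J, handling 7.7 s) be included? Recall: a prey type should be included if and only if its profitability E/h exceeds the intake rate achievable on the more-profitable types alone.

No

On D and A alone, R = ΣλE/(1+Σλh) = 2.817/4.434 = 0.6354 J/s.
E: E/h = 3.3/7.7 = 0.4286 J/s.
0.4286 < 0.6354, so adding E would lower the average — exclude it.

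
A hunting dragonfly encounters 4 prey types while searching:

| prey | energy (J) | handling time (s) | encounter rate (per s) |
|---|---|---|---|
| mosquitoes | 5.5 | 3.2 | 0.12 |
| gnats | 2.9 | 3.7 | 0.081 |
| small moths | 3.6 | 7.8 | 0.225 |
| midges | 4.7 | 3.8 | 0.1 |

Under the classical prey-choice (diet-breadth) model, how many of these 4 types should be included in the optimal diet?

Rank by E/h (J/s): mosquitoes 1.72, midges 1.24, gnats 0.784, small moths 0.462. Include each in turn until the next type's E/h falls below the running intake rate.
Rate on top 1: 0.4769. midges: 1.24 > 0.4769 → include.
Rate on top 2: 0.6406. gnats: 0.784 > 0.6406 → include.
Rate on top 3: 0.6614. small moths: 0.462 < 0.6614 → exclude; stop.
Optimal diet: mosquitoes, midges, gnats — 3 of 4 types.

3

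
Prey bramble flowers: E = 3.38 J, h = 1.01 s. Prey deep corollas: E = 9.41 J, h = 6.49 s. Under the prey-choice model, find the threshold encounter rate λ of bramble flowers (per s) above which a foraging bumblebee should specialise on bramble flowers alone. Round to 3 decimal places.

0.757 per s

At the threshold, the rate on bramble flowers alone equals the profitability of deep corollas: λ·3.38/(1 + λ·1.01) = 9.41/6.49 = 1.45.
Rearranging, λ(3.38 − 1.45×1.01) = 1.45, so λ = 1.45/1.916 = 0.7569 per s.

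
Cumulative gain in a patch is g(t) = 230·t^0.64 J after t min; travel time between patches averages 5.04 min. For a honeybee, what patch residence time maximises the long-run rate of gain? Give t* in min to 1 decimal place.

Maximise g(t)/(T+t): set derivative to zero → g'(t)(T+t) = g(t).
g'(t) = 0.64·230·t^-0.36. Setting 0.64·230·t^-0.36 = 230·t^0.64/(5.04+t) gives 0.64(5.04+t) = t, so 0.36·t = 0.64×5.04.
t* = 0.64×5.04/0.36 = 8.96 min.

9.0 min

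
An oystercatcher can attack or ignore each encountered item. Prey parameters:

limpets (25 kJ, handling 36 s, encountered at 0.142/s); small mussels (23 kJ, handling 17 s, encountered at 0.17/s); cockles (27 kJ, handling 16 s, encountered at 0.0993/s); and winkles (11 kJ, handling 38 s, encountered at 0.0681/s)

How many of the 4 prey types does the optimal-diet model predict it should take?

2

Profitabilities (E/h, kJ/s): cockles 1.69, small mussels 1.35, limpets 0.694, winkles 0.289. Add prey in this order while the next type's profitability exceeds the intake rate on those already taken.
Rate on top 1: 1.036. small mussels: 1.35 > 1.036 → include.
Rate on top 2: 1.203. limpets: 0.694 < 1.203 → exclude; stop.
Optimal diet: cockles, small mussels — 2 of 4 types.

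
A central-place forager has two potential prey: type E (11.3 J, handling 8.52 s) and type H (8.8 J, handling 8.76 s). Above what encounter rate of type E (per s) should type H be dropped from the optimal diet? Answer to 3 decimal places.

The zero-one rule: include type H iff E₂/h₂ > λE₁/(1+λh₁). Equality gives the switch point.
λE₁h₂ = E₂ + λE₂h₁ ⇒ λ = E₂/(E₁h₂ − E₂h₁) = 8.8/(98.99 − 74.98) = 0.3665 per s.

0.366 per s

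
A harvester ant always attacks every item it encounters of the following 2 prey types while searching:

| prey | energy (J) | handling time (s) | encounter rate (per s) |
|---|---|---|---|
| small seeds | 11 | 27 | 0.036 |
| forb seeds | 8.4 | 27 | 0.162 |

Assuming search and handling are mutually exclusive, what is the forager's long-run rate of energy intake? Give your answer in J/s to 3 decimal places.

0.277 J/s

R = Σλ_iE_i / (1 + Σλ_ih_i)
Numerator: 0.036×11 + 0.162×8.4 = 1.757
Denominator: 1 + 0.036×27 + 0.162×27 = 6.346
R = 1.757/6.346 = 0.2768 J/s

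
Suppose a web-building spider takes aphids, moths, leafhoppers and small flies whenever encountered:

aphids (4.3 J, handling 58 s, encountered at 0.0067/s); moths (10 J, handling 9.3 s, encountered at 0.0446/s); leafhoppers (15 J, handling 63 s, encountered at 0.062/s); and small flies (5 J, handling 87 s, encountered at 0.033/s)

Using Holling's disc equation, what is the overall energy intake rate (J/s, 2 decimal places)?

R = Σλ_iE_i / (1 + Σλ_ih_i)
Numerator: 0.0067×4.3 + 0.0446×10 + 0.062×15 + 0.033×5 = 1.57
Denominator: 1 + 0.0067×58 + 0.0446×9.3 + 0.062×63 + 0.033×87 = 8.58
R = 1.57/8.58 = 0.183 J/s

0.18 J/s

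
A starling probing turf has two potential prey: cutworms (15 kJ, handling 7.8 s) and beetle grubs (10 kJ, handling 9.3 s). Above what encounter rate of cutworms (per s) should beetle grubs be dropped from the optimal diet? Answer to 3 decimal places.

Drop beetle grubs once their profitability E₂/h₂ falls below the rate achievable on cutworms alone: E₂/h₂ = λE₁/(1 + λh₁).
Solve for λ: λE₁h₂ = E₂(1 + λh₁) → λ(E₁h₂ − E₂h₁) = E₂ → λ = E₂/(E₁h₂ − E₂h₁).
λ = 10/(15×9.3 − 10×7.8) = 10/61.5 = 0.1626 per s.

0.163 per s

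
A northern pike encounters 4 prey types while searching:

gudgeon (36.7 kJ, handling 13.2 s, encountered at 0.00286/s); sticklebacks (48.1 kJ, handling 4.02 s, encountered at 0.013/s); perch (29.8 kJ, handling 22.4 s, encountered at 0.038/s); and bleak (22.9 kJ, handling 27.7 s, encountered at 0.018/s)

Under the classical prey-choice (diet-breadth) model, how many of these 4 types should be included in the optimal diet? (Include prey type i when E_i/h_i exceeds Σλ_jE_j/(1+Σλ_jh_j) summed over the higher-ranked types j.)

Profitabilities (E/h, kJ/s): sticklebacks 12, gudgeon 2.78, perch 1.33, bleak 0.827. Add prey in this order while the next type's profitability exceeds the intake rate on those already taken.
Rate on top 1: 0.5942. gudgeon: 2.78 > 0.5942 → include.
Rate on top 2: 0.67. perch: 1.33 > 0.67 → include.
Rate on top 3: 0.9595. bleak: 0.827 < 0.9595 → exclude; stop.
Optimal diet: sticklebacks, gudgeon, perch — 3 of 4 types.

3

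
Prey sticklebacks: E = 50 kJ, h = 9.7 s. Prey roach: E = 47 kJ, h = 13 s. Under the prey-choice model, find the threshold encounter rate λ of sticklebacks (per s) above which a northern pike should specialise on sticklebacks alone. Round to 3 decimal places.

0.242 per s

Drop roach once their profitability E₂/h₂ falls below the rate achievable on sticklebacks alone: E₂/h₂ = λE₁/(1 + λh₁).
Solve for λ: λE₁h₂ = E₂(1 + λh₁) → λ(E₁h₂ − E₂h₁) = E₂ → λ = E₂/(E₁h₂ − E₂h₁).
λ = 47/(50×13 − 47×9.7) = 47/194.1 = 0.2421 per s.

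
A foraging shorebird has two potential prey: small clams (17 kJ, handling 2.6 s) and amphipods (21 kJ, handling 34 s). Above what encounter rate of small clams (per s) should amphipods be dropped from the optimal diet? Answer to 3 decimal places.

0.040 per s

At the threshold, the rate on small clams alone equals the profitability of amphipods: λ·17/(1 + λ·2.6) = 21/34 = 0.6176.
Rearranging, λ(17 − 0.6176×2.6) = 0.6176, so λ = 0.6176/15.39 = 0.04012 per s.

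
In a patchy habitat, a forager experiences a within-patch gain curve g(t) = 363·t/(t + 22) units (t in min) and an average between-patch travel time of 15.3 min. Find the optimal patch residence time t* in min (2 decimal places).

18.35 min

By the marginal value theorem, leave when the instantaneous gain rate g'(t) equals the habitat-wide average g(t)/(T + t).
g'(t) = 363·22/(t + 22)². Setting 363·22/(t+22)² = 363t/[(t+22)(15.3+t)] gives 22(15.3+t) = t(t+22), so t² = 22×15.3 = 336.6.
t* = √336.6 = 18.35 min.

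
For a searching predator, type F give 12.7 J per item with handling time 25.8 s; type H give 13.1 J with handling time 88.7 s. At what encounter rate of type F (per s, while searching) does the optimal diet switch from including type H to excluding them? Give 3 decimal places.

0.017 per s

At the threshold, the rate on type F alone equals the profitability of type H: λ·12.7/(1 + λ·25.8) = 13.1/88.7 = 0.1477.
Rearranging, λ(12.7 − 0.1477×25.8) = 0.1477, so λ = 0.1477/8.89 = 0.01661 per s.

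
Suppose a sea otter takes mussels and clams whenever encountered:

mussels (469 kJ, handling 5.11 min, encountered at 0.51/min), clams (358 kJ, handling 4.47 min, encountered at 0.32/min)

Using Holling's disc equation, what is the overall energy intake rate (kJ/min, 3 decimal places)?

70.237 kJ/min

R = Σλ_iE_i / (1 + Σλ_ih_i)
Numerator: 0.51×469 + 0.32×358 = 353.8
Denominator: 1 + 0.51×5.11 + 0.32×4.47 = 5.037
R = 353.8/5.037 = 70.24 kJ/min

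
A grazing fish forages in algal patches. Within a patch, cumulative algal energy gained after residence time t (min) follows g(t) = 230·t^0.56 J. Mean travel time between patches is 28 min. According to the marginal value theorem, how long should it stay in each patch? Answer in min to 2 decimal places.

35.64 min

Maximise g(t)/(T+t): set derivative to zero → g'(t)(T+t) = g(t).
g'(t) = 0.56·230·t^-0.44. Setting 0.56·230·t^-0.44 = 230·t^0.56/(28+t) gives 0.56(28+t) = t, so 0.44·t = 0.56×28.
t* = 0.56×28/0.44 = 35.64 min.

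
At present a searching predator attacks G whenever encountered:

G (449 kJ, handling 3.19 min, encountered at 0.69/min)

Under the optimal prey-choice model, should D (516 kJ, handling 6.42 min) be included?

On G alone, R = ΣλE/(1+Σλh) = 309.8/3.201 = 96.78 kJ/min.
Profitability of D: 516/6.42 = 80.37 kJ/min.
80.37 < 96.78, so adding D would lower the average — exclude it.

No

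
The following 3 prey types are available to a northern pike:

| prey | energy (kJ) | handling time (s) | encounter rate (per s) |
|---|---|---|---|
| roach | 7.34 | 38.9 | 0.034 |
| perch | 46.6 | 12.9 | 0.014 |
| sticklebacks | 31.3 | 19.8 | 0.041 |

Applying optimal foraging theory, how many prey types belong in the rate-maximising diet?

E/h in descending order: perch 3.61, sticklebacks 1.58, roach 0.189 kJ/s. The optimal diet is the largest prefix of this list for which every included type satisfies E_i/h_i > R on the types above it.
Rate on top 1: 0.5526. sticklebacks: 1.58 > 0.5526 → include.
Rate on top 2: 0.9715. roach: 0.189 < 0.9715 → exclude; stop.
Optimal diet: perch, sticklebacks — 2 of 3 types.

2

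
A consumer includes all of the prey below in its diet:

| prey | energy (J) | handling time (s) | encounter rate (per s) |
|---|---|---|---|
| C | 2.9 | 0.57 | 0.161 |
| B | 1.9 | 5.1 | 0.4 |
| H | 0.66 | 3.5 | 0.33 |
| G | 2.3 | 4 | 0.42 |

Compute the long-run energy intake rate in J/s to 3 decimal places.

0.404 J/s

R = (0.161×2.9 + 0.4×1.9 + 0.33×0.66 + 0.42×2.3) / (1 + 0.161×0.57 + 0.4×5.1 + 0.33×3.5 + 0.42×4) = 2.411/5.967 = 0.404 J/s.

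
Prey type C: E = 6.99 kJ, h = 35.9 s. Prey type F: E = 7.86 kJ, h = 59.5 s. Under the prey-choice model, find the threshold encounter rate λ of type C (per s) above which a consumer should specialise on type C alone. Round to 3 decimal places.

0.059 per s

The zero-one rule: include type F iff E₂/h₂ > λE₁/(1+λh₁). Equality gives the switch point.
λE₁h₂ = E₂ + λE₂h₁ ⇒ λ = E₂/(E₁h₂ − E₂h₁) = 7.86/(415.9 − 282.2) = 0.05877 per s.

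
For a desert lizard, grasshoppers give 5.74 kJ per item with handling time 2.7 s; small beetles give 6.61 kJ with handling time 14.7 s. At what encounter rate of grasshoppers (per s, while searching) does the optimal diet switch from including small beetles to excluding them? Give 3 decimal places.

At the threshold, the rate on grasshoppers alone equals the profitability of small beetles: λ·5.74/(1 + λ·2.7) = 6.61/14.7 = 0.4497.
Rearranging, λ(5.74 − 0.4497×2.7) = 0.4497, so λ = 0.4497/4.526 = 0.09935 per s.

0.099 per s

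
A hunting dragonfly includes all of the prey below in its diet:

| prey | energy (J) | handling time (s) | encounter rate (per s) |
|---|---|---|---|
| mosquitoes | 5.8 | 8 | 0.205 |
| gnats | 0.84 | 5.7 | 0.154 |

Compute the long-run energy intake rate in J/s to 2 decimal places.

0.37 J/s

R = (0.205×5.8 + 0.154×0.84) / (1 + 0.205×8 + 0.154×5.7) = 1.318/3.518 = 0.3748 J/s.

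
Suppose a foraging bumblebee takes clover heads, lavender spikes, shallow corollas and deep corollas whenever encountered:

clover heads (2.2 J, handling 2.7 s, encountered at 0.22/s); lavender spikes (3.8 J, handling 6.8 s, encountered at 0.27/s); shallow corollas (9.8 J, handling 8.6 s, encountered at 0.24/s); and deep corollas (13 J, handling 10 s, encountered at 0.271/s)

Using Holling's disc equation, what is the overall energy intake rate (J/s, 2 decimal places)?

0.90 J/s

R = (0.22×2.2 + 0.27×3.8 + 0.24×9.8 + 0.271×13) / (1 + 0.22×2.7 + 0.27×6.8 + 0.24×8.6 + 0.271×10) = 7.385/8.204 = 0.9002 J/s.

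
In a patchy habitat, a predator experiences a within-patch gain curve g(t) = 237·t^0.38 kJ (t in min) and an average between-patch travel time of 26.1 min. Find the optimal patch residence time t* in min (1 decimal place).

Optimal t* satisfies g'(t*) = g(t*)/(T + t*).
g'(t) = 0.38·237·t^-0.62. Setting 0.38·237·t^-0.62 = 237·t^0.38/(26.1+t) gives 0.38(26.1+t) = t, so 0.62·t = 0.38×26.1.
t* = 0.38×26.1/0.62 = 16 min.

16.0 min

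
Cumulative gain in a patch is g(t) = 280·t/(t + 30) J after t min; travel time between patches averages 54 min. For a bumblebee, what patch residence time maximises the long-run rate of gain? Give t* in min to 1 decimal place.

Optimal t* satisfies g'(t*) = g(t*)/(T + t*).
g'(t) = 280·30/(t + 30)². Setting 280·30/(t+30)² = 280t/[(t+30)(54+t)] gives 30(54+t) = t(t+30), so t² = 30×54 = 1620.
t* = √1620 = 40.25 min.

40.2 min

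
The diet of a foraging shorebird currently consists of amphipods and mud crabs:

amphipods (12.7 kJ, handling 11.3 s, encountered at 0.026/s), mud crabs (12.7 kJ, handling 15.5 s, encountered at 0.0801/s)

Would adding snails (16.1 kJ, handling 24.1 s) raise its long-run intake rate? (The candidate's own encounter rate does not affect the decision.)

On amphipods and mud crabs alone, R = ΣλE/(1+Σλh) = 1.347/2.535 = 0.5315 kJ/s.
Profitability of snails: 16.1/24.1 = 0.668 kJ/s.
Since 0.668 > R, including snails increases the long-run rate.

Yes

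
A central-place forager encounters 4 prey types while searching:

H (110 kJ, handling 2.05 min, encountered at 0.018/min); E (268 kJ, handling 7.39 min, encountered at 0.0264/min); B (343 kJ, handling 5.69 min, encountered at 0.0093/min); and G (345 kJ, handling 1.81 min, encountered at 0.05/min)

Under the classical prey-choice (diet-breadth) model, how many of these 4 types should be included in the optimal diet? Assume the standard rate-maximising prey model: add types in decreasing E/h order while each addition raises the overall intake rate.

4

E/h in descending order: G 191, B 60.3, H 53.7, E 36.3 kJ/min. The optimal diet is the largest prefix of this list for which every included type satisfies E_i/h_i > R on the types above it.
Rate on top 1: 15.82. B: 60.3 > 15.82 → include.
Rate on top 2: 17.88. H: 53.7 > 17.88 → include.
Rate on top 3: 18.99. E: 36.3 > 18.99 → include.
Optimal diet: G, B, H, E — 4 of 4 types.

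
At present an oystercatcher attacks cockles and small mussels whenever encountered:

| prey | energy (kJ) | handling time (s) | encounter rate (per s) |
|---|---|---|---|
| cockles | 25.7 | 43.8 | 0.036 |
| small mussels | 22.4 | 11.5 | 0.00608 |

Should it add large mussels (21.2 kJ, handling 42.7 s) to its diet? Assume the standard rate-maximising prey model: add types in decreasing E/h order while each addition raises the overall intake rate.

Yes

On cockles and small mussels alone, R = ΣλE/(1+Σλh) = 1.061/2.647 = 0.401 kJ/s.
Profitability of large mussels: 21.2/42.7 = 0.4965 kJ/s.
Since 0.4965 > R, including large mussels increases the long-run rate.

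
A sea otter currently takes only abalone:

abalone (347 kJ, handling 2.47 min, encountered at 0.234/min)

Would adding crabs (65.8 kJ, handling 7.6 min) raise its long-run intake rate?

No

Intake rate on the current diet: R = (0.234×347) / (1 + 0.234×2.47) = 81.2/1.578 = 51.46 kJ/min.
Profitability of crabs: 65.8/7.6 = 8.658 kJ/min.
Since 8.658 < R, time spent handling crabs is better spent searching.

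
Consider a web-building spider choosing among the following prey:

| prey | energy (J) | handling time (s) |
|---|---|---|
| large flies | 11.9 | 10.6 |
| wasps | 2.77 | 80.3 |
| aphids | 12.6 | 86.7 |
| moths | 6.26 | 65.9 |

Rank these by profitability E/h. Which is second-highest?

In descending order of E/h:
large flies: 11.9/10.6 = 1.12 J/s
aphids: 12.6/86.7 = 0.145 J/s
moths: 6.26/65.9 = 0.095 J/s
wasps: 2.77/80.3 = 0.0345 J/s

aphids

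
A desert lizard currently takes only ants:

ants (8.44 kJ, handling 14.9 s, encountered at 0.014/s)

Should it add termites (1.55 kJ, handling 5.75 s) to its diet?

Intake rate on the current diet: R = (0.014×8.44) / (1 + 0.014×14.9) = 0.1182/1.209 = 0.09777 kJ/s.
Profitability of termites: 1.55/5.75 = 0.2696 kJ/s.
0.2696 > 0.09777, so adding termites raises the average — include it.

Yes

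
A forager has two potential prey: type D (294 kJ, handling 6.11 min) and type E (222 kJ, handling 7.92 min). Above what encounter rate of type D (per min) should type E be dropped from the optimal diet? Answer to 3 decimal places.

0.228 per min

The zero-one rule: include type E iff E₂/h₂ > λE₁/(1+λh₁). Equality gives the switch point.
λE₁h₂ = E₂ + λE₂h₁ ⇒ λ = E₂/(E₁h₂ − E₂h₁) = 222/(2328 − 1356) = 0.2284 per min.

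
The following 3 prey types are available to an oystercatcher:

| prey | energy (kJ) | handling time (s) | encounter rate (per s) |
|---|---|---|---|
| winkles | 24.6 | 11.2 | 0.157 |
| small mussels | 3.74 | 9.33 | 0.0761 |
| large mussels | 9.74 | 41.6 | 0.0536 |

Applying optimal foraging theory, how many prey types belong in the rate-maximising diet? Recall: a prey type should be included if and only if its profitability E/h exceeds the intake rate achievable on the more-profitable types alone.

1

Profitabilities (E/h, kJ/s): winkles 2.2, small mussels 0.401, large mussels 0.234. Add prey in this order while the next type's profitability exceeds the intake rate on those already taken.
Rate on top 1: 1.4. small mussels: 0.401 < 1.4 → exclude; stop.
Optimal diet: winkles — 1 of 3 types.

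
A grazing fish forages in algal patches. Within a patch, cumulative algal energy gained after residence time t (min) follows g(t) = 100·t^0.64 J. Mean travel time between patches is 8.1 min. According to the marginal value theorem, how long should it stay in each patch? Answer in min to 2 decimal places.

Optimal t* satisfies g'(t*) = g(t*)/(T + t*).
g'(t) = 0.64·100·t^-0.36. Setting 0.64·100·t^-0.36 = 100·t^0.64/(8.1+t) gives 0.64(8.1+t) = t, so 0.36·t = 0.64×8.1.
t* = 0.64×8.1/0.36 = 14.4 min.

14.40 min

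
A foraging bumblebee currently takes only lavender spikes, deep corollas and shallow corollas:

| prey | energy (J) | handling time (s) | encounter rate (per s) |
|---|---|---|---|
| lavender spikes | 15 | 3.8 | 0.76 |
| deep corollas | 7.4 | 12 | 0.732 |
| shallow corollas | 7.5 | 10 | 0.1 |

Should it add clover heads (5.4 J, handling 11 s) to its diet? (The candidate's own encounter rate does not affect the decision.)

No

On lavender spikes, deep corollas and shallow corollas alone, R = ΣλE/(1+Σλh) = 17.57/13.67 = 1.285 J/s.
clover heads: E/h = 5.4/11 = 0.4909 J/s.
Since 0.4909 < R, time spent handling clover heads is better spent searching.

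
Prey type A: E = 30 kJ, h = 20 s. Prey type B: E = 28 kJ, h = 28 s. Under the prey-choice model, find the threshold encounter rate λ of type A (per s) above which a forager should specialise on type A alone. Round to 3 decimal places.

0.100 per s

Drop type B once their profitability E₂/h₂ falls below the rate achievable on type A alone: E₂/h₂ = λE₁/(1 + λh₁).
Solve for λ: λE₁h₂ = E₂(1 + λh₁) → λ(E₁h₂ − E₂h₁) = E₂ → λ = E₂/(E₁h₂ − E₂h₁).
λ = 28/(30×28 − 28×20) = 28/280 = 0.1 per s.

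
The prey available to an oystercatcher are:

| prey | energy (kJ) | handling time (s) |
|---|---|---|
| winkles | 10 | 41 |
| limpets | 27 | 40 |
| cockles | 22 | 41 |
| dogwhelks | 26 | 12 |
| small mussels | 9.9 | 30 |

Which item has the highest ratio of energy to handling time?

dogwhelks

In descending order of E/h:
dogwhelks: 26/12 = 2.17 kJ/s
limpets: 27/40 = 0.675 kJ/s
cockles: 22/41 = 0.537 kJ/s
small mussels: 9.9/30 = 0.33 kJ/s
winkles: 10/41 = 0.244 kJ/s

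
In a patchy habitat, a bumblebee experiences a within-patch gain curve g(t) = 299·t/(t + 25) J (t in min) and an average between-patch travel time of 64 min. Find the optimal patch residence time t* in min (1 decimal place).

By the marginal value theorem, leave when the instantaneous gain rate g'(t) equals the habitat-wide average g(t)/(T + t).
g'(t) = 299·25/(t + 25)². Setting 299·25/(t+25)² = 299t/[(t+25)(64+t)] gives 25(64+t) = t(t+25), so t² = 25×64 = 1600.
t* = √1600 = 40 min.

40.0 min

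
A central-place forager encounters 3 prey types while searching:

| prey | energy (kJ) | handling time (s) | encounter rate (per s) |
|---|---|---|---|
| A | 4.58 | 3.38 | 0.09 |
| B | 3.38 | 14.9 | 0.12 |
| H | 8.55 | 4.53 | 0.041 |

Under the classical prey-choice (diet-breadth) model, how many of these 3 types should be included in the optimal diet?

Profitabilities (E/h, kJ/s): H 1.89, A 1.36, B 0.227. Add prey in this order while the next type's profitability exceeds the intake rate on those already taken.
Rate on top 1: 0.2956. A: 1.36 > 0.2956 → include.
Rate on top 2: 0.5119. B: 0.227 < 0.5119 → exclude; stop.
Optimal diet: H, A — 2 of 3 types.

2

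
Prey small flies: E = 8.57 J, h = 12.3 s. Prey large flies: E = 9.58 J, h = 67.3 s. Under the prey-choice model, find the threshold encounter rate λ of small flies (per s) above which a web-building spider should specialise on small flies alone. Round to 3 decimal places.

At the threshold, the rate on small flies alone equals the profitability of large flies: λ·8.57/(1 + λ·12.3) = 9.58/67.3 = 0.1423.
Rearranging, λ(8.57 − 0.1423×12.3) = 0.1423, so λ = 0.1423/6.819 = 0.02087 per s.

0.021 per s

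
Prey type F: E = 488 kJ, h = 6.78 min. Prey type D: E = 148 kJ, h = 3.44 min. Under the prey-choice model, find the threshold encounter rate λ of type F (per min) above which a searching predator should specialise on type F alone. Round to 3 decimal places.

At the threshold, the rate on type F alone equals the profitability of type D: λ·488/(1 + λ·6.78) = 148/3.44 = 43.02.
Rearranging, λ(488 − 43.02×6.78) = 43.02, so λ = 43.02/196.3 = 0.2192 per min.

0.219 per min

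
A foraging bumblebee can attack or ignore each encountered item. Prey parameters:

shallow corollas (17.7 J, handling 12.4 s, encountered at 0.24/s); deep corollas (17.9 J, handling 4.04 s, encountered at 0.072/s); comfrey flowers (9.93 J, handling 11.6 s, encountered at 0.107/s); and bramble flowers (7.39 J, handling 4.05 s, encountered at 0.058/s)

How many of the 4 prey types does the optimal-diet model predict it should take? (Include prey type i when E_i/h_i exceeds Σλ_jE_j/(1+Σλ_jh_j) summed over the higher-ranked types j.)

3

Rank by E/h (J/s): deep corollas 4.43, bramble flowers 1.82, shallow corollas 1.43, comfrey flowers 0.856. Include each in turn until the next type's E/h falls below the running intake rate.
Rate on top 1: 0.9984. bramble flowers: 1.82 > 0.9984 → include.
Rate on top 2: 1.126. shallow corollas: 1.43 > 1.126 → include.
Rate on top 3: 1.325. comfrey flowers: 0.856 < 1.325 → exclude; stop.
Optimal diet: deep corollas, bramble flowers, shallow corollas — 3 of 4 types.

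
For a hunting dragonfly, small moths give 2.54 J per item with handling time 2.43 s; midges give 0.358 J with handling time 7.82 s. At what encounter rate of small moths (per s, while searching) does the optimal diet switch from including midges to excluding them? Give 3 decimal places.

0.019 per s

Drop midges once their profitability E₂/h₂ falls below the rate achievable on small moths alone: E₂/h₂ = λE₁/(1 + λh₁).
Solve for λ: λE₁h₂ = E₂(1 + λh₁) → λ(E₁h₂ − E₂h₁) = E₂ → λ = E₂/(E₁h₂ − E₂h₁).
λ = 0.358/(2.54×7.82 − 0.358×2.43) = 0.358/18.99 = 0.01885 per s.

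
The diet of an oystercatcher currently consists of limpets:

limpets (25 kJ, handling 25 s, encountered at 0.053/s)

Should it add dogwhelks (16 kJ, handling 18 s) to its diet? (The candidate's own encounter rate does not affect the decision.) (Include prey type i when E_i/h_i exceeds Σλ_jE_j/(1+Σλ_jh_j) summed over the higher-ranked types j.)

On limpets alone, R = ΣλE/(1+Σλh) = 1.325/2.325 = 0.5699 kJ/s.
Profitability of dogwhelks: 16/18 = 0.8889 kJ/s.
Since 0.8889 > R, including dogwhelks increases the long-run rate.

Yes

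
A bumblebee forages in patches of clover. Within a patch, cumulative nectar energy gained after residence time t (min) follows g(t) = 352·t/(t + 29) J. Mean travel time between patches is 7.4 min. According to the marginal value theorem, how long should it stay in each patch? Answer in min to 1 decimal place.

14.6 min

Maximise g(t)/(T+t): set derivative to zero → g'(t)(T+t) = g(t).
g'(t) = 352·29/(t + 29)². Setting 352·29/(t+29)² = 352t/[(t+29)(7.4+t)] gives 29(7.4+t) = t(t+29), so t² = 29×7.4 = 214.6.
t* = √214.6 = 14.65 min.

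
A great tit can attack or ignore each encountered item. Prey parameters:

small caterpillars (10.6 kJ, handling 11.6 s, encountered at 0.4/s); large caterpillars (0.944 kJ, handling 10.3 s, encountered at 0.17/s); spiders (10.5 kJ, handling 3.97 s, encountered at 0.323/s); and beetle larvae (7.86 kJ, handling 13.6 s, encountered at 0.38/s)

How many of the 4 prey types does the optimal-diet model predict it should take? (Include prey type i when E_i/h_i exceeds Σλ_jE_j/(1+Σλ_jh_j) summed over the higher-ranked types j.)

1

Profitabilities (E/h, kJ/s): spiders 2.64, small caterpillars 0.914, beetle larvae 0.578, large caterpillars 0.0917. Add prey in this order while the next type's profitability exceeds the intake rate on those already taken.
Rate on top 1: 1.486. small caterpillars: 0.914 < 1.486 → exclude; stop.
Optimal diet: spiders — 1 of 4 types.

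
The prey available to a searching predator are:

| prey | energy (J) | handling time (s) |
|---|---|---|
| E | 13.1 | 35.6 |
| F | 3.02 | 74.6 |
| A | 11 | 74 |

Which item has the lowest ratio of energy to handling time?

F

Profitability E/h (J/s): E = 13.1/35.6 = 0.368, F = 3.02/74.6 = 0.0405, A = 11/74 = 0.149.
Ranked: E > A > F.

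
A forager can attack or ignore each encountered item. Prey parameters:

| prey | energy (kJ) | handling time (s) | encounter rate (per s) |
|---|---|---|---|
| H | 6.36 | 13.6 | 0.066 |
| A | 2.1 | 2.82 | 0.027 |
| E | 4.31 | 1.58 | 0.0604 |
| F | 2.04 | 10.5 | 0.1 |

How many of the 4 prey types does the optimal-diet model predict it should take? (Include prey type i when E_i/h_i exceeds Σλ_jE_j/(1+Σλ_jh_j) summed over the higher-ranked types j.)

Profitabilities (E/h, kJ/s): E 2.73, A 0.745, H 0.468, F 0.194. Add prey in this order while the next type's profitability exceeds the intake rate on those already taken.
Rate on top 1: 0.2376. A: 0.745 > 0.2376 → include.
Rate on top 2: 0.2706. H: 0.468 > 0.2706 → include.
Rate on top 3: 0.3561. F: 0.194 < 0.3561 → exclude; stop.
Optimal diet: E, A, H — 3 of 4 types.

3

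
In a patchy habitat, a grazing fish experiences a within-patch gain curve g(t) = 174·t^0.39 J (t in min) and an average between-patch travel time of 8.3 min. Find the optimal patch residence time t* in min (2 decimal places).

5.31 min

Optimal t* satisfies g'(t*) = g(t*)/(T + t*).
g'(t) = 0.39·174·t^-0.61. Setting 0.39·174·t^-0.61 = 174·t^0.39/(8.3+t) gives 0.39(8.3+t) = t, so 0.61·t = 0.39×8.3.
t* = 0.39×8.3/0.61 = 5.307 min.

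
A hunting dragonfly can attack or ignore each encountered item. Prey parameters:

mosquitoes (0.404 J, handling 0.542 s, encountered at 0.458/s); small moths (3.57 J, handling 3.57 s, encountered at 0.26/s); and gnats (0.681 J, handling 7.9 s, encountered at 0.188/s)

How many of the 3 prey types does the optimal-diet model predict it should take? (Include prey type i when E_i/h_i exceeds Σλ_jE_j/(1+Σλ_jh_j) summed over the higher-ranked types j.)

E/h in descending order: small moths 1, mosquitoes 0.745, gnats 0.0862 J/s. The optimal diet is the largest prefix of this list for which every included type satisfies E_i/h_i > R on the types above it.
Rate on top 1: 0.4814. mosquitoes: 0.745 > 0.4814 → include.
Rate on top 2: 0.5115. gnats: 0.0862 < 0.5115 → exclude; stop.
Optimal diet: small moths, mosquitoes — 2 of 3 types.

2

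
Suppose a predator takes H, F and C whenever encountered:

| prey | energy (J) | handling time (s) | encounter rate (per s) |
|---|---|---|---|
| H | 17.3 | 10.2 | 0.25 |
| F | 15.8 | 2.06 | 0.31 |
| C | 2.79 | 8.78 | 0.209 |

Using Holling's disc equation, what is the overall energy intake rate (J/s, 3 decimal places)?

R = (0.25×17.3 + 0.31×15.8 + 0.209×2.79) / (1 + 0.25×10.2 + 0.31×2.06 + 0.209×8.78) = 9.806/6.024 = 1.628 J/s.

1.628 J/s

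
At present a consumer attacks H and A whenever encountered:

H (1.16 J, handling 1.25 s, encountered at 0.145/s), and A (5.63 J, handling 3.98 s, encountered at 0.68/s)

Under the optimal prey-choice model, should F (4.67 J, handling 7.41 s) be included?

No

Current rate: (0.145×1.16 + 0.68×5.63)/(1 + 0.145×1.25 + 0.68×3.98) = 1.028 J/s.
F: E/h = 4.67/7.41 = 0.6302 J/s.
Since 0.6302 < R, time spent handling F is better spent searching.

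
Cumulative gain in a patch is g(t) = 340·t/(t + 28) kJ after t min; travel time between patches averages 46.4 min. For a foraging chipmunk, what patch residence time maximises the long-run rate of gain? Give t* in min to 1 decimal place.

36.0 min

Maximise g(t)/(T+t): set derivative to zero → g'(t)(T+t) = g(t).
g'(t) = 340·28/(t + 28)². Setting 340·28/(t+28)² = 340t/[(t+28)(46.4+t)] gives 28(46.4+t) = t(t+28), so t² = 28×46.4 = 1299.
t* = √1299 = 36.04 min.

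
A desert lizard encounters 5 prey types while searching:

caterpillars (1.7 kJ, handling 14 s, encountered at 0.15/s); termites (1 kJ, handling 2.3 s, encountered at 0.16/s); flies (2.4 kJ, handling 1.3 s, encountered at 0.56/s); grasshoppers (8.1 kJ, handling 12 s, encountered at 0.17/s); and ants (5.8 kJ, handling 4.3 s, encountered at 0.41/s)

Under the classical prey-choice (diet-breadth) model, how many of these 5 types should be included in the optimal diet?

E/h in descending order: flies 1.85, ants 1.35, grasshoppers 0.675, termites 0.435, caterpillars 0.121 kJ/s. The optimal diet is the largest prefix of this list for which every included type satisfies E_i/h_i > R on the types above it.
Rate on top 1: 0.7778. ants: 1.35 > 0.7778 → include.
Rate on top 2: 1.066. grasshoppers: 0.675 < 1.066 → exclude; stop.
Optimal diet: flies, ants — 2 of 5 types.

2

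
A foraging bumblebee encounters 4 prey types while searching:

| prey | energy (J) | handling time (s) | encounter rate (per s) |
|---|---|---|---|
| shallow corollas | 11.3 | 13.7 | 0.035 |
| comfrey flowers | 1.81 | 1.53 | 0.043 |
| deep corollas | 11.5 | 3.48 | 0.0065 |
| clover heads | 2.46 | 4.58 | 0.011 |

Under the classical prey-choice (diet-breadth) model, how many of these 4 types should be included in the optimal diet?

4

Rank by E/h (J/s): deep corollas 3.3, comfrey flowers 1.18, shallow corollas 0.825, clover heads 0.537. Include each in turn until the next type's E/h falls below the running intake rate.
Rate on top 1: 0.0731. comfrey flowers: 1.18 > 0.0731 → include.
Rate on top 2: 0.1402. shallow corollas: 0.825 > 0.1402 → include.
Rate on top 3: 0.3496. clover heads: 0.537 > 0.3496 → include.
Optimal diet: deep corollas, comfrey flowers, shallow corollas, clover heads — 4 of 4 types.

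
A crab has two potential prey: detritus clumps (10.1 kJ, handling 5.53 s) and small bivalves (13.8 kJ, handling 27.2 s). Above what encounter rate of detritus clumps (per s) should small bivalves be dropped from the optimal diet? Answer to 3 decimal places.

The zero-one rule: include small bivalves iff E₂/h₂ > λE₁/(1+λh₁). Equality gives the switch point.
λE₁h₂ = E₂ + λE₂h₁ ⇒ λ = E₂/(E₁h₂ − E₂h₁) = 13.8/(274.7 − 76.31) = 0.06955 per s.

0.070 per s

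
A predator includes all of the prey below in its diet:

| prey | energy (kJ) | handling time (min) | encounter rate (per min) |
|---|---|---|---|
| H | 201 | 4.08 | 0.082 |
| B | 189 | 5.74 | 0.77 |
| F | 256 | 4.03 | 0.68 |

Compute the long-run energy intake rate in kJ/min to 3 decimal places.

R = Σλ_iE_i / (1 + Σλ_ih_i)
Numerator: 0.082×201 + 0.77×189 + 0.68×256 = 336.1
Denominator: 1 + 0.082×4.08 + 0.77×5.74 + 0.68×4.03 = 8.495
R = 336.1/8.495 = 39.56 kJ/min

39.565 kJ/min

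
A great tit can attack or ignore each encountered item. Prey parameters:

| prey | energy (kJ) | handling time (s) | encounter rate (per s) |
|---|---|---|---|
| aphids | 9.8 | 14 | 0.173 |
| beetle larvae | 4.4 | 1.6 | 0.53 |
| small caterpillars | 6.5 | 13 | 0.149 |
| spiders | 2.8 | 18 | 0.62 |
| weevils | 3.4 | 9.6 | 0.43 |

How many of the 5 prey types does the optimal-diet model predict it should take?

1

E/h in descending order: beetle larvae 2.75, aphids 0.7, small caterpillars 0.5, weevils 0.354, spiders 0.156 kJ/s. The optimal diet is the largest prefix of this list for which every included type satisfies E_i/h_i > R on the types above it.
Rate on top 1: 1.262. aphids: 0.7 < 1.262 → exclude; stop.
Optimal diet: beetle larvae — 1 of 5 types.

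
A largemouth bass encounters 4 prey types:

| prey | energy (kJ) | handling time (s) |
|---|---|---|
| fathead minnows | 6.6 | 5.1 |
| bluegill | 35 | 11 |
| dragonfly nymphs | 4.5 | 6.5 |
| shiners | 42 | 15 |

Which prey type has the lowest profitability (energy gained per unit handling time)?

Profitability E/h (kJ/s): fathead minnows = 6.6/5.1 = 1.29, bluegill = 35/11 = 3.18, dragonfly nymphs = 4.5/6.5 = 0.692, shiners = 42/15 = 2.8.
Ranked: bluegill > shiners > fathead minnows > dragonfly nymphs.

dragonfly nymphs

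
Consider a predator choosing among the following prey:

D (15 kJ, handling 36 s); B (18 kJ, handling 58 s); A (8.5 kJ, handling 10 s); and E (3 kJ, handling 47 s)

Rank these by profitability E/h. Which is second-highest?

In descending order of E/h:
A: 8.5/10 = 0.85 kJ/s
D: 15/36 = 0.417 kJ/s
B: 18/58 = 0.31 kJ/s
E: 3/47 = 0.0638 kJ/s

D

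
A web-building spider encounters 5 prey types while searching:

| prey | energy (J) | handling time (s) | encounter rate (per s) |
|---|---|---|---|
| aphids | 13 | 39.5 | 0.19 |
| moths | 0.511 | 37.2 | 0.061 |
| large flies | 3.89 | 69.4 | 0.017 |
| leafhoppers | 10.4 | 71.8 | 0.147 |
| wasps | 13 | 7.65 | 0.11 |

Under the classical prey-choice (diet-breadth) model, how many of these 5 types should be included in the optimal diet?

1

E/h in descending order: wasps 1.7, aphids 0.329, leafhoppers 0.145, large flies 0.0561, moths 0.0137 J/s. The optimal diet is the largest prefix of this list for which every included type satisfies E_i/h_i > R on the types above it.
Rate on top 1: 0.7765. aphids: 0.329 < 0.7765 → exclude; stop.
Optimal diet: wasps — 1 of 5 types.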